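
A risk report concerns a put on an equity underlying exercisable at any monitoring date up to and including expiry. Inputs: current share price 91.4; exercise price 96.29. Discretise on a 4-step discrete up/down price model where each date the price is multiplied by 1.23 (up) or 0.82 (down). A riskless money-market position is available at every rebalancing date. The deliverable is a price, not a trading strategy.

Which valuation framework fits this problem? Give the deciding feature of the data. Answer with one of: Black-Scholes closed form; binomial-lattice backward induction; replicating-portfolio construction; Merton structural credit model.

Key observation: the put (strike 96.29 on spot 91.4) is American-style on a 4-step discrete price model, so the early-exercise decision at every node requires stepwise backward valuation — a closed form cannot price the exercise right.

framework: binomial-lattice backward induction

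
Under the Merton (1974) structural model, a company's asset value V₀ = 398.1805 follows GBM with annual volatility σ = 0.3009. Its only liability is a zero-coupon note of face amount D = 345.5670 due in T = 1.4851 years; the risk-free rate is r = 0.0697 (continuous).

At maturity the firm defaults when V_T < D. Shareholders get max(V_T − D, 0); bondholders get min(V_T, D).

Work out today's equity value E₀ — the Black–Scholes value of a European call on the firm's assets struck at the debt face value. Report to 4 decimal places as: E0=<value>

With assets at 398.1805 and a single debt payment of 345.5670 at 1.4851 years:
d₁ = [ln(V₀/D) + (r + σ²/2)T] / (σ√T)
   = [ln(398.1805/345.5670) + (0.0697 + 0.5·0.3009²)·1.4851] / (0.3009·√1.4851)
   = [0.141719 + 0.170743] / 0.366691 = 0.852111
d₂ = d₁ − σ√T = 0.852111 − 0.366691 = 0.485421
N(d₁) = 0.802924,  N(d₂) = 0.686311,  e^(−rT) = 0.901666
E₀ = V₀·N(d₁) − D·e^(−rT)·N(d₂)
   = 398.1805·0.802924 − 345.5670·0.901666·0.686311 = 105.863799

E0=105.8638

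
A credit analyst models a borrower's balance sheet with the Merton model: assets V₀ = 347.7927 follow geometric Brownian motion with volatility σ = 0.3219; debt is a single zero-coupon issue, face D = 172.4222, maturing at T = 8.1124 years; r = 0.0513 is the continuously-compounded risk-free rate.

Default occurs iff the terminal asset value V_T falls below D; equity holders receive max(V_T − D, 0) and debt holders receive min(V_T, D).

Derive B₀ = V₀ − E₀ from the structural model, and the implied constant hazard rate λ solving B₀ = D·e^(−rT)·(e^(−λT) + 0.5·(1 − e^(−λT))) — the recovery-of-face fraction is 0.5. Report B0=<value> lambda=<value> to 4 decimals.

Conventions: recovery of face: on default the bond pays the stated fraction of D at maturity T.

Apply the equity-as-call identities (strike 172.4222, horizon 8.1124 years):
d₁ = [ln(V₀/D) + (r + σ²/2)T] / (σ√T)
   = [ln(347.7927/172.4222) + (0.0513 + 0.5·0.3219²)·8.1124] / (0.3219·√8.1124)
   = [0.701660 + 0.836468] / 0.916844 = 1.677633
d₂ = d₁ − σ√T = 1.677633 − 0.916844 = 0.760789
N(d₁) = 0.953291,  N(d₂) = 0.776608,  e^(−rT) = 0.659571
E₀ = V₀·N(d₁) − D·e^(−rT)·N(d₂)
   = 347.7927·0.953291 − 172.4222·0.659571·0.776608 = 243.228024
B₀ = V₀ − E₀ = 347.7927 − 243.228024 = 104.564676
e^(−λT) = (B₀·e^(rT)/D − 0.5)/(1 − 0.5) = (104.5647·1.516138/172.4222 − 0.5)/0.5 = 0.83891036
λ = −ln(0.83891036)/8.1124 = 0.021652

B0=104.5647 lambda=0.0217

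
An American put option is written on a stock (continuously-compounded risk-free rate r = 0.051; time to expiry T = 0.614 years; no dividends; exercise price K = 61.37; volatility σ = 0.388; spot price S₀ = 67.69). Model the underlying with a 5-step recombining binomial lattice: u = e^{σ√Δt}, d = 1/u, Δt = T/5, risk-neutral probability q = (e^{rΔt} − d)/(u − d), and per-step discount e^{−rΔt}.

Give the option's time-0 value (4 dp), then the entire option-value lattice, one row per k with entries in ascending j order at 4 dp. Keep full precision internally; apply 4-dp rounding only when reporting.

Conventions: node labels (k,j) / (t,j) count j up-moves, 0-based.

price = 4.4337
tree:
4.4337
7.0878 1.7183
10.9943 3.0980 0.2991
16.3530 5.5378 0.5891 0.0000
22.0759 9.7966 1.1603 0.0000 0.0000
27.0713 16.3530 2.2853 0.0000 0.0000 0.0000

params: Δt=0.12280 u=1.14564 d=0.87287 q=0.48909 e^(-rΔt)=0.99376
t_5 payoffs: 27.0713 16.3530 2.2853 0.0000 0.0000 0.0000
k=4: node(4,0) S=39.2941 payoff=22.0759 vs cont=21.6928 → 22.0759 [stop]  node(4,1) S=51.5734 payoff=9.7966 vs cont=9.4135 → 9.7966 [stop]  node(4,2) S=67.6900 payoff=0.0000 vs cont=1.1603 → 1.1603 [wait]  node(4,3) S=88.8430 payoff=0.0000 vs cont=0.0000 → 0.0000 [wait]  node(4,4) S=116.6063 payoff=0.0000 vs cont=0.0000 → 0.0000 [wait]
k=3: node(3,0) S=45.0170 payoff=16.3530 vs cont=15.9699 → 16.3530 [stop]  node(3,1) S=59.0847 payoff=2.2853 vs cont=5.5378 → 5.5378 [wait]  node(3,2) S=77.5486 payoff=0.0000 vs cont=0.5891 → 0.5891 [wait]  node(3,3) S=101.7824 payoff=0.0000 vs cont=0.0000 → 0.0000 [wait]
k=2: node(2,0) S=51.5734 payoff=9.7966 vs cont=10.9943 → 10.9943 [wait]  node(2,1) S=67.6900 payoff=0.0000 vs cont=3.0980 → 3.0980 [wait]  node(2,2) S=88.8430 payoff=0.0000 vs cont=0.2991 → 0.2991 [wait]
k=1: node(1,0) S=59.0847 payoff=2.2853 vs cont=7.0878 → 7.0878 [wait]  node(1,1) S=77.5486 payoff=0.0000 vs cont=1.7183 → 1.7183 [wait]
k=0: node(0,0) S=67.6900 payoff=0.0000 vs cont=4.4337 → 4.4337 [wait]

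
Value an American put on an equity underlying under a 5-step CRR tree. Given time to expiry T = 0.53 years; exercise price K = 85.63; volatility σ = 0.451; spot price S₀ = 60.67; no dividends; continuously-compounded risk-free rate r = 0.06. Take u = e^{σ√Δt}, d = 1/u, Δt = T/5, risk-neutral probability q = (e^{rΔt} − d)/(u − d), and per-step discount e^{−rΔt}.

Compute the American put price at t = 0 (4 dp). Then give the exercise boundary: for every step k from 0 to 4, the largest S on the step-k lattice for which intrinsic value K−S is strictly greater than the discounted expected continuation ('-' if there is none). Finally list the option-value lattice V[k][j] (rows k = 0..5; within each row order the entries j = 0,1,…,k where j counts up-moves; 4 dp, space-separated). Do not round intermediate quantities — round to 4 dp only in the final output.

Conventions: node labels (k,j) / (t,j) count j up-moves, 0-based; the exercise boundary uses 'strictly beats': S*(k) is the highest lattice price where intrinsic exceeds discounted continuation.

Δt=0.10600, u=1.15816, d=0.86344, q=0.48501, disc=e^(-rΔt)=0.99366
k=5 terminal: V=max(K-S,0) → 56.5144 46.5760 33.2453 15.3643 0.0000 0.0000
k=4: j=0 S=33.7206 intr=51.9094 cont=51.3665 V=51.9094[EX]; j=1 S=45.2309 intr=40.3991 cont=39.8563 V=40.3991[EX]; j=2 S=60.6700 intr=24.9600 cont=24.4171 V=24.9600[EX]; j=3 S=81.3792 intr=4.2508 cont=7.8624 V=7.8624[hold]; j=4 S=109.1572 intr=0.0000 cont=0.0000 V=0.0000[hold]  S*(4)=60.6700
k=3: j=0 S=39.0540 intr=46.5760 cont=46.0332 V=46.5760[EX]; j=1 S=52.3847 intr=33.2453 cont=32.7024 V=33.2453[EX]; j=2 S=70.2657 intr=15.3643 cont=16.5619 V=16.5619[hold]; j=3 S=94.2503 intr=0.0000 cont=4.0234 V=4.0234[hold]  S*(3)=52.3847
k=2: j=0 S=45.2309 intr=40.3991 cont=39.8563 V=40.3991[EX]; j=1 S=60.6700 intr=24.9600 cont=24.9943 V=24.9943[hold]; j=2 S=81.3792 intr=4.2508 cont=10.4142 V=10.4142[hold]  S*(2)=45.2309
k=1: j=0 S=52.3847 intr=33.2453 cont=32.7190 V=33.2453[EX]; j=1 S=70.2657 intr=15.3643 cont=17.8092 V=17.8092[hold]  S*(1)=52.3847
k=0: j=0 S=60.6700 intr=24.9600 cont=25.5954 V=25.5954[hold]  S*(0)=-

price = 25.5954
boundary = - 52.3847 45.2309 52.3847 60.6700
tree:
25.5954
33.2453 17.8092
40.3991 24.9943 10.4142
46.5760 33.2453 16.5619 4.0234
51.9094 40.3991 24.9600 7.8624 0.0000
56.5144 46.5760 33.2453 15.3643 0.0000 0.0000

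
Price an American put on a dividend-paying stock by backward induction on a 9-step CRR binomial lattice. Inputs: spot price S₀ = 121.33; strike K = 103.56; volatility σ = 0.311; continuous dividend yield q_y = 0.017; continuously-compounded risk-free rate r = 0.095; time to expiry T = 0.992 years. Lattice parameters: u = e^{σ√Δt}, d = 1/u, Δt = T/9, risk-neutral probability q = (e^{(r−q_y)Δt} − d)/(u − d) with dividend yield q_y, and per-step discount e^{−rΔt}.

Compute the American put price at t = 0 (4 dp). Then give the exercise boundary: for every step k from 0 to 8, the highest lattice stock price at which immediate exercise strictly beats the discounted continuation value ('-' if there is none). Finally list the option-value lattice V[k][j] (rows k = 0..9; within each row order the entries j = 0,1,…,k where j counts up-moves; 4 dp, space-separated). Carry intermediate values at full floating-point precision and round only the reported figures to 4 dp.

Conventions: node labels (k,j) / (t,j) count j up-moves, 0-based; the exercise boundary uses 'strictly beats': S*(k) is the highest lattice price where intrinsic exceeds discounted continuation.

price = 4.5739
boundary = - - - - 80.2791 72.4038 80.2791 72.4038 80.2791
tree:
4.5739
7.1810 2.2214
10.9796 3.7638 0.8196
16.2774 6.2332 1.5238 0.1758
23.2809 10.0389 2.7900 0.3669 0.0000
31.1562 15.6196 5.0081 0.7660 0.0000 0.0000
38.2590 23.2809 8.7507 1.5991 0.0000 0.0000 0.0000
44.6650 31.1562 14.7100 3.3383 0.0000 0.0000 0.0000 0.0000
50.4426 38.2590 23.2809 6.9691 0.0000 0.0000 0.0000 0.0000 0.0000
55.6534 44.6650 31.1562 14.5489 0.0000 0.0000 0.0000 0.0000 0.0000 0.0000

Δt=0.11022, u=1.10877, d=0.90190, q=0.51595, disc=e^(-rΔt)=0.98958
k=9 terminal: V=max(K-S,0) → 55.6534 44.6650 31.1562 14.5489 0.0000 0.0000 0.0000 0.0000 0.0000 0.0000
k=8: j=0 S=53.1174 intr=50.4426 cont=49.4633 V=50.4426[EX]; j=1 S=65.3010 intr=38.2590 cont=37.3025 V=38.2590[EX]; j=2 S=80.2791 intr=23.2809 cont=22.3524 V=23.2809[EX]; j=3 S=98.6928 intr=4.8672 cont=6.9691 V=6.9691[hold]; j=4 S=121.3300 intr=0.0000 cont=0.0000 V=0.0000[hold]; j=5 S=149.1595 intr=0.0000 cont=0.0000 V=0.0000[hold]; j=6 S=183.3723 intr=0.0000 cont=0.0000 V=0.0000[hold]; j=7 S=225.4326 intr=0.0000 cont=0.0000 V=0.0000[hold]; j=8 S=277.1402 intr=0.0000 cont=0.0000 V=0.0000[hold]  S*(8)=80.2791
k=7: j=0 S=58.8950 intr=44.6650 cont=43.6965 V=44.6650[EX]; j=1 S=72.4038 intr=31.1562 cont=30.2130 V=31.1562[EX]; j=2 S=89.0111 intr=14.5489 cont=14.7100 V=14.7100[hold]; j=3 S=109.4276 intr=0.0000 cont=3.3383 V=3.3383[hold]; j=4 S=134.5270 intr=0.0000 cont=0.0000 V=0.0000[hold]; j=5 S=165.3836 intr=0.0000 cont=0.0000 V=0.0000[hold]; j=6 S=203.3177 intr=0.0000 cont=0.0000 V=0.0000[hold]; j=7 S=249.9528 intr=0.0000 cont=0.0000 V=0.0000[hold]  S*(7)=72.4038
k=6: j=0 S=65.3010 intr=38.2590 cont=37.3025 V=38.2590[EX]; j=1 S=80.2791 intr=23.2809 cont=22.4347 V=23.2809[EX]; j=2 S=98.6928 intr=4.8672 cont=8.7507 V=8.7507[hold]; j=3 S=121.3300 intr=0.0000 cont=1.5991 V=1.5991[hold]; j=4 S=149.1595 intr=0.0000 cont=0.0000 V=0.0000[hold]; j=5 S=183.3723 intr=0.0000 cont=0.0000 V=0.0000[hold]; j=6 S=225.4326 intr=0.0000 cont=0.0000 V=0.0000[hold]  S*(6)=80.2791
k=5: j=0 S=72.4038 intr=31.1562 cont=30.2130 V=31.1562[EX]; j=1 S=89.0111 intr=14.5489 cont=15.6196 V=15.6196[hold]; j=2 S=109.4276 intr=0.0000 cont=5.0081 V=5.0081[hold]; j=3 S=134.5270 intr=0.0000 cont=0.7660 V=0.7660[hold]; j=4 S=165.3836 intr=0.0000 cont=0.0000 V=0.0000[hold]; j=5 S=203.3177 intr=0.0000 cont=0.0000 V=0.0000[hold]  S*(5)=72.4038
k=4: j=0 S=80.2791 intr=23.2809 cont=22.8991 V=23.2809[EX]; j=1 S=98.6928 intr=4.8672 cont=10.0389 V=10.0389[hold]; j=2 S=121.3300 intr=0.0000 cont=2.7900 V=2.7900[hold]; j=3 S=149.1595 intr=0.0000 cont=0.3669 V=0.3669[hold]; j=4 S=183.3723 intr=0.0000 cont=0.0000 V=0.0000[hold]  S*(4)=80.2791
k=3: j=0 S=89.0111 intr=14.5489 cont=16.2774 V=16.2774[hold]; j=1 S=109.4276 intr=0.0000 cont=6.2332 V=6.2332[hold]; j=2 S=134.5270 intr=0.0000 cont=1.5238 V=1.5238[hold]; j=3 S=165.3836 intr=0.0000 cont=0.1758 V=0.1758[hold]  S*(3)=-
k=2: j=0 S=98.6928 intr=4.8672 cont=10.9796 V=10.9796[hold]; j=1 S=121.3300 intr=0.0000 cont=3.7638 V=3.7638[hold]; j=2 S=149.1595 intr=0.0000 cont=0.8196 V=0.8196[hold]  S*(2)=-
k=1: j=0 S=109.4276 intr=0.0000 cont=7.1810 V=7.1810[hold]; j=1 S=134.5270 intr=0.0000 cont=2.2214 V=2.2214[hold]  S*(1)=-
k=0: j=0 S=121.3300 intr=0.0000 cont=4.5739 V=4.5739[hold]  S*(0)=-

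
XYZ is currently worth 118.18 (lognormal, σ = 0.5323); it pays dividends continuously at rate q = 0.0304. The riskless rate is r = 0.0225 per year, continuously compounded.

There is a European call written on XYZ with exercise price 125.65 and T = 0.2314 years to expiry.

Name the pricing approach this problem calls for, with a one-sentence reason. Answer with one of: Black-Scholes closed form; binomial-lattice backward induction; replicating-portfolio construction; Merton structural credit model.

Key observation: with XYZ following a GBM at constant σ and r, the European call struck at 125.65 prices in closed form — nothing here needs a stepwise model or a balance sheet.

framework: Black-Scholes closed form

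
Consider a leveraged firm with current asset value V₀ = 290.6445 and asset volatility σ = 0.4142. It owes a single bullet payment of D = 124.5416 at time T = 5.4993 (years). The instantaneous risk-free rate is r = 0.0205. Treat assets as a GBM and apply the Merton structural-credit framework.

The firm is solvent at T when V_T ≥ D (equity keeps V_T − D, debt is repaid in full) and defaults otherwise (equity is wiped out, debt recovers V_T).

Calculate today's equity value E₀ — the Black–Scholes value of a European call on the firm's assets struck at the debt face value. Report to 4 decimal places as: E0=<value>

E0=193.1899

With assets at 290.6445 and a single debt payment of 124.5416 at 5.4993 years:
d₁ = [ln(V₀/D) + (r + σ²/2)T] / (σ√T)
   = [ln(290.6445/124.5416) + (0.0205 + 0.5·0.4142²)·5.4993] / (0.4142·√5.4993)
   = [0.847461 + 0.584470] / 0.971323 = 1.474207
d₂ = d₁ − σ√T = 1.474207 − 0.971323 = 0.502883
N(d₁) = 0.929787,  N(d₂) = 0.692477,  e^(−rT) = 0.893387
E₀ = V₀·N(d₁) − D·e^(−rT)·N(d₂)
   = 290.6445·0.929787 − 124.5416·0.893387·0.692477 = 193.189862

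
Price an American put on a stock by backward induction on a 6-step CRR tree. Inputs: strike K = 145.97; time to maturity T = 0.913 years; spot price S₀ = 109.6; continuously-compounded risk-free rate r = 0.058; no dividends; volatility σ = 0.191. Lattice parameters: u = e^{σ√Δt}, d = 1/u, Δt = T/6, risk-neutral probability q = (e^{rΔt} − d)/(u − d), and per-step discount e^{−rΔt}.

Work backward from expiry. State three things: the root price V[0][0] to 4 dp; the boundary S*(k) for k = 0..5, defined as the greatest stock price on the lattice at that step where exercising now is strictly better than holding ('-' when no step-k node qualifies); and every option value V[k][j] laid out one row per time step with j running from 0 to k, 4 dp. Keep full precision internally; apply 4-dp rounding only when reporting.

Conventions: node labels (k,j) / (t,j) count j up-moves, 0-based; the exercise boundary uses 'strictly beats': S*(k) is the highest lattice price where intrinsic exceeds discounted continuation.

price = 36.3700
boundary = 109.6000 118.0778 127.2114 118.0778 127.2114 137.0514
tree:
36.3700
44.2391 27.8922
51.5432 36.3700 18.7586
58.3229 44.2391 27.8922 10.7140
64.6158 51.5432 36.3700 18.7586 4.0593
70.4569 58.3229 44.2391 27.8922 8.9186 0.0000
75.8786 64.6158 51.5432 36.3700 18.7586 0.0000 0.0000

params: Δt=0.15217 u=1.07735 d=0.92820 q=0.54082 e^(-rΔt)=0.99121
t_6 payoffs: 75.8786 64.6158 51.5432 36.3700 18.7586 0.0000 0.0000
t_5: node(5,0) S=75.5131 payoff=70.4569 vs cont=69.1743 → 70.4569 [stop]  node(5,1) S=87.6471 payoff=58.3229 vs cont=57.0403 → 58.3229 [stop]  node(5,2) S=101.7309 payoff=44.2391 vs cont=42.9565 → 44.2391 [stop]  node(5,3) S=118.0778 payoff=27.8922 vs cont=26.6096 → 27.8922 [stop]  node(5,4) S=137.0514 payoff=8.9186 vs cont=8.5380 → 8.9186 [stop]  node(5,5) S=159.0739 payoff=0.0000 vs cont=0.0000 → 0.0000 [wait]  ⇒ S*(5)=137.0514
t_4: node(4,0) S=81.3542 payoff=64.6158 vs cont=63.3332 → 64.6158 [stop]  node(4,1) S=94.4268 payoff=51.5432 vs cont=50.2606 → 51.5432 [stop]  node(4,2) S=109.6000 payoff=36.3700 vs cont=35.0874 → 36.3700 [stop]  node(4,3) S=127.2114 payoff=18.7586 vs cont=17.4760 → 18.7586 [stop]  node(4,4) S=147.6527 payoff=0.0000 vs cont=4.0593 → 4.0593 [wait]  ⇒ S*(4)=127.2114
t_3: node(3,0) S=87.6471 payoff=58.3229 vs cont=57.0403 → 58.3229 [stop]  node(3,1) S=101.7309 payoff=44.2391 vs cont=42.9565 → 44.2391 [stop]  node(3,2) S=118.0778 payoff=27.8922 vs cont=26.6096 → 27.8922 [stop]  node(3,3) S=137.0514 payoff=8.9186 vs cont=10.7140 → 10.7140 [wait]  ⇒ S*(3)=118.0778
t_2: node(2,0) S=94.4268 payoff=51.5432 vs cont=50.2606 → 51.5432 [stop]  node(2,1) S=109.6000 payoff=36.3700 vs cont=35.0874 → 36.3700 [stop]  node(2,2) S=127.2114 payoff=18.7586 vs cont=18.4385 → 18.7586 [stop]  ⇒ S*(2)=127.2114
t_1: node(1,0) S=101.7309 payoff=44.2391 vs cont=42.9565 → 44.2391 [stop]  node(1,1) S=118.0778 payoff=27.8922 vs cont=26.6096 → 27.8922 [stop]  ⇒ S*(1)=118.0778
t_0: node(0,0) S=109.6000 payoff=36.3700 vs cont=35.0874 → 36.3700 [stop]  ⇒ S*(0)=109.6000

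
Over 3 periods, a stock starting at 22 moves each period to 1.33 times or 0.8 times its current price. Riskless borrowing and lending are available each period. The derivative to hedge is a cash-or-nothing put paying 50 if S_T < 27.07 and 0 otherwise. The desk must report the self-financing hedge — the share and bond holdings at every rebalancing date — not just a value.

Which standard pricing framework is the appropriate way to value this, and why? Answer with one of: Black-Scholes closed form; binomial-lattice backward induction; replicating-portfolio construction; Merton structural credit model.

framework: replicating-portfolio construction

Key observation: since the answer must list Δ and B at each node of the 1.33/0.8 lattice on 22, the replicating-portfolio method — solving the two-state system at every node — is the one that applies.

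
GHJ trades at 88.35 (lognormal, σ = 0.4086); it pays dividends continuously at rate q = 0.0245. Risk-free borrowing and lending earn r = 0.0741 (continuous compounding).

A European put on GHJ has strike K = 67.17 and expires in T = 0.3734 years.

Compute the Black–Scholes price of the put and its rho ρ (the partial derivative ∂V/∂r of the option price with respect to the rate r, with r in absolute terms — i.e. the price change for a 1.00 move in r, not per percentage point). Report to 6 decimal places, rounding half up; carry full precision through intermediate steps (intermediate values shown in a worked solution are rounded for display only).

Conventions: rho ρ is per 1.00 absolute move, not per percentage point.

σ√T = 0.4086·√0.3734 = 0.249681
d₁ = (ln(S/K) + (r−q+σ²/2)T) / (σ√T) = (ln(88.35/67.17) + (0.0741−0.0245+0.4086²/2)·0.3734) / 0.249681 = (0.274079 + 0.049691) / 0.249681 = 1.296736
d₂ = d₁ − σ√T = 1.296736 − 0.249681 = 1.047055
e^{−rT} = 0.972710
e^{−qT} = 0.990893
N(−d₁) = 0.097361,  N(−d₂) = 0.147537
Put price V = K·e^{−rT}·N(−d₂) − S·e^{−qT}·N(−d₁) = 9.639621 − 8.523509 = 1.116113
ρ = −K·T·e^{−rT}·N(−d₂) = -3.599435

price = 1.116113
ρ = -3.599435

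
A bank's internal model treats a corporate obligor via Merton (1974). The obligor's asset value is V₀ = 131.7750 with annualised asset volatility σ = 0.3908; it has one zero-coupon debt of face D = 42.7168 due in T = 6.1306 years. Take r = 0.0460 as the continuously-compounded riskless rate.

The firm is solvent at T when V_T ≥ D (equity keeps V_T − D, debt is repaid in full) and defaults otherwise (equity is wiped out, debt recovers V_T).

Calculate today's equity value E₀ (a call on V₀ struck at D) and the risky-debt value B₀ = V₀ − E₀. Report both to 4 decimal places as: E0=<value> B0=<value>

With assets at 131.7750 and a single debt payment of 42.7168 at 6.1306 years:
d₁ = [ln(V₀/D) + (r + σ²/2)T] / (σ√T)
   = [ln(131.7750/42.7168) + (0.0460 + 0.5·0.3908²)·6.1306] / (0.3908·√6.1306)
   = [1.126504 + 0.750154] / 0.967623 = 1.939452
d₂ = d₁ − σ√T = 1.939452 − 0.967623 = 0.971830
N(d₁) = 0.973777,  N(d₂) = 0.834432,  e^(−rT) = 0.754268
E₀ = V₀·N(d₁) − D·e^(−rT)·N(d₂)
   = 131.7750·0.973777 − 42.7168·0.754268·0.834432 = 101.434108
B₀ = V₀ − E₀ = 131.7750 − 101.434108 = 30.340892

E0=101.4341 B0=30.3409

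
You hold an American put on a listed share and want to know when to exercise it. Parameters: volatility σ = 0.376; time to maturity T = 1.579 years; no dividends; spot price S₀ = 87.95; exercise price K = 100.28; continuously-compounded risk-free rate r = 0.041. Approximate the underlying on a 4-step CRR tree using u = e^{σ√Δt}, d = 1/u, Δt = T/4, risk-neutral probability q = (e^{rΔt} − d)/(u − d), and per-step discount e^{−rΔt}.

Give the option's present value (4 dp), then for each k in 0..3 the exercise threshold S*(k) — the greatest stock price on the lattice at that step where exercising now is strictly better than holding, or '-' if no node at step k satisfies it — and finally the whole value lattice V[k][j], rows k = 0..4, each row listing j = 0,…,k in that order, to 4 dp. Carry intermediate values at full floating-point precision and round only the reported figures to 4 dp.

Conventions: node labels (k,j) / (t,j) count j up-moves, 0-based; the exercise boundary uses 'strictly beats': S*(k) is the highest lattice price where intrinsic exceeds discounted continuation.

price = 21.9498
boundary = - - 54.8331 69.4447
tree:
21.9498
32.2954 11.2881
45.4469 18.8927 3.2848
56.9842 30.8353 6.3641 0.0000
66.0939 45.4469 12.3300 0.0000 0.0000

Δt=0.39475  u=1.26648  d=0.78959  q=0.47543  discount=0.98395
step 4 (expiry): payoffs max(K−S,0) = 66.0939 45.4469 12.3300 0.0000 0.0000
step 3: (k=3,j=0): S=43.2958, K−S=56.9842, hold=55.3742 ⇒ V=56.9842 exercise | (k=3,j=1): S=69.4447, K−S=30.8353, hold=29.2253 ⇒ V=30.8353 exercise | (k=3,j=2): S=111.3865, K−S=0.0000, hold=6.3641 ⇒ V=6.3641 continue | (k=3,j=3): S=178.6594, K−S=0.0000, hold=0.0000 ⇒ V=0.0000 continue  boundary S*=69.4447
step 2: (k=2,j=0): S=54.8331, K−S=45.4469, hold=43.8370 ⇒ V=45.4469 exercise | (k=2,j=1): S=87.9500, K−S=12.3300, hold=18.8927 ⇒ V=18.8927 continue | (k=2,j=2): S=141.0682, K−S=0.0000, hold=3.2848 ⇒ V=3.2848 continue  boundary S*=54.8331
step 1: (k=1,j=0): S=69.4447, K−S=30.8353, hold=32.2954 ⇒ V=32.2954 continue | (k=1,j=1): S=111.3865, K−S=0.0000, hold=11.2881 ⇒ V=11.2881 continue  boundary S*=-
step 0: (k=0,j=0): S=87.9500, K−S=12.3300, hold=21.9498 ⇒ V=21.9498 continue  boundary S*=-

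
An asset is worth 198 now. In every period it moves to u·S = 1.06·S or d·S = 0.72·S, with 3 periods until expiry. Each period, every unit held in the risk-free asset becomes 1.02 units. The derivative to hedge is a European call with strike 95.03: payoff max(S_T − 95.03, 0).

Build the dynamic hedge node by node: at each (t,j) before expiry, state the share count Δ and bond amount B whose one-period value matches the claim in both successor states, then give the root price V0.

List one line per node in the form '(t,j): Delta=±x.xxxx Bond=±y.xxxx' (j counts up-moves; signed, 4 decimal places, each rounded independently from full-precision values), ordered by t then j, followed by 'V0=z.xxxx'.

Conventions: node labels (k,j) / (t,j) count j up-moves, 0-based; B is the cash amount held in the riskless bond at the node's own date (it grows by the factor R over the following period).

No-arbitrage ⇒ martingale measure with p* = (R−d)/(u−d) = 0.8824.
Terminal payoffs: V(3,0)=0.0000, V(3,1)=13.7718, V(3,2)=65.1504, V(3,3)=140.7912
  t=2,j=0: stock 102.6432 → up 108.8018 (V=13.7718), down 73.9031 (V=0.0000). Price 11.9133; hedge Δ=0.3946, bond B=-28.5920.
  t=2,j=1: stock 151.1136 → up 160.1804 (V=65.1504), down 108.8018 (V=13.7718). Price 57.9469; hedge Δ=1.0000, bond B=-93.1667.
  t=2,j=2: stock 222.4728 → up 235.8212 (V=140.7912), down 160.1804 (V=65.1504). Price 129.3061; hedge Δ=1.0000, bond B=-93.1667.
  t=1,j=0: stock 142.5600 → up 151.1136 (V=57.9469), down 102.6432 (V=11.9133). Price 51.5012; hedge Δ=0.9497, bond B=-83.8918.
  t=1,j=1: stock 209.8800 → up 222.4728 (V=129.3061), down 151.1136 (V=57.9469). Price 118.5401; hedge Δ=1.0000, bond B=-91.3399.
  t=0,j=0: stock 198.0000 → up 209.8800 (V=118.5401), down 142.5600 (V=51.5012). Price 108.4835; hedge Δ=0.9958, bond B=-88.6898.
As a check, the time-0 holding Δ(0,0)·S0 + B(0,0) comes to 108.4835 — exactly V0.

(0,0): Delta=0.9958 Bond=-88.6898
(1,0): Delta=0.9497 Bond=-83.8918
(1,1): Delta=1.0000 Bond=-91.3399
(2,0): Delta=0.3946 Bond=-28.5920
(2,1): Delta=1.0000 Bond=-93.1667
(2,2): Delta=1.0000 Bond=-93.1667
V0=108.4835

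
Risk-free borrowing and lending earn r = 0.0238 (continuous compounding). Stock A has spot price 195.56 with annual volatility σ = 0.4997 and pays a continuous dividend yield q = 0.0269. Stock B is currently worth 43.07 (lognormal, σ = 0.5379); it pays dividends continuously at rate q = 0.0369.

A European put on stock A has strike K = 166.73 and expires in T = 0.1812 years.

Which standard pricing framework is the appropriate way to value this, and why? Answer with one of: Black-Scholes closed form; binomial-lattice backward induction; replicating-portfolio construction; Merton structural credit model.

Key observation: a European claim on stock A (strike 166.73) — a lognormal (GBM) underlying with constant rate and volatility — has an exact closed-form value; no lattice or capital structure is involved.

framework: Black-Scholes closed form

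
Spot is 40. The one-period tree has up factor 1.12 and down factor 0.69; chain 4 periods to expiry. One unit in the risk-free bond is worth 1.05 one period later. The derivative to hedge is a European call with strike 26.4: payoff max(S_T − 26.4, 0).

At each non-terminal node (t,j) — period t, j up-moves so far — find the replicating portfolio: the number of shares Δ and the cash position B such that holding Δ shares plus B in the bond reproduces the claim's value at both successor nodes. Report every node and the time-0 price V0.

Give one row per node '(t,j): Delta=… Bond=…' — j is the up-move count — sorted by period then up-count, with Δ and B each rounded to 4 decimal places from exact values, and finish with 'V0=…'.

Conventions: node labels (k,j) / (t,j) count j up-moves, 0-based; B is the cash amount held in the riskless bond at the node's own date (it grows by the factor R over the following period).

The replicating-portfolio and risk-neutral prices coincide; use p* = (1.05−0.69)/(1.12−0.69) = 0.8372 for the latter.
Terminal payoffs: V(4,0)=0.0000, V(4,1)=0.0000, V(4,2)=0.0000, V(4,3)=12.3760, V(4,4)=36.5408
  t=3,j=0: stock 13.1404 → up 14.7172 (V=0.0000), down 9.0668 (V=0.0000). Price 0.0000; hedge Δ=0.0000, bond B=0.0000.
  t=3,j=1: stock 21.3293 → up 23.8888 (V=0.0000), down 14.7172 (V=0.0000). Price 0.0000; hedge Δ=0.0000, bond B=0.0000.
  t=3,j=2: stock 34.6214 → up 38.7760 (V=12.3760), down 23.8888 (V=0.0000). Price 9.8679; hedge Δ=0.8313, bond B=-18.9135.
  t=3,j=3: stock 56.1971 → up 62.9408 (V=36.5408), down 38.7760 (V=12.3760). Price 31.0543; hedge Δ=1.0000, bond B=-25.1429.
  t=2,j=0: stock 19.0440 → up 21.3293 (V=0.0000), down 13.1404 (V=0.0000). Price 0.0000; hedge Δ=0.0000, bond B=0.0000.
  t=2,j=1: stock 30.9120 → up 34.6214 (V=9.8679), down 21.3293 (V=0.0000). Price 7.8681; hedge Δ=0.7424, bond B=-15.0805.
  t=2,j=2: stock 50.1760 → up 56.1971 (V=31.0543), down 34.6214 (V=9.8679). Price 26.2908; hedge Δ=0.9820, bond B=-22.9798.
  t=1,j=0: stock 27.6000 → up 30.9120 (V=7.8681), down 19.0440 (V=0.0000). Price 6.2736; hedge Δ=0.6630, bond B=-12.0243.
  t=1,j=1: stock 44.8000 → up 50.1760 (V=26.2908), down 30.9120 (V=7.8681). Price 22.1826; hedge Δ=0.9563, bond B=-20.6608.
  t=0,j=0: stock 40.0000 → up 44.8000 (V=22.1826), down 27.6000 (V=6.2736). Price 18.6598; hedge Δ=0.9249, bond B=-18.3380.
Sanity check at the root: Δ(0,0)·S0 + B(0,0) reproduces V0 = 18.6598.

(0,0): Delta=0.9249 Bond=-18.3380
(1,0): Delta=0.6630 Bond=-12.0243
(1,1): Delta=0.9563 Bond=-20.6608
(2,0): Delta=0.0000 Bond=0.0000
(2,1): Delta=0.7424 Bond=-15.0805
(2,2): Delta=0.9820 Bond=-22.9798
(3,0): Delta=0.0000 Bond=0.0000
(3,1): Delta=0.0000 Bond=0.0000
(3,2): Delta=0.8313 Bond=-18.9135
(3,3): Delta=1.0000 Bond=-25.1429
V0=18.6598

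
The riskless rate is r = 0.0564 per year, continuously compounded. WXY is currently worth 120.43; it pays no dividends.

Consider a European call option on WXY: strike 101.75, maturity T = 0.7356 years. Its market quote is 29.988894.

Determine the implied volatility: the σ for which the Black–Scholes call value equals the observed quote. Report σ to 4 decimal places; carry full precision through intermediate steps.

At σ = 0.4349 the Black–Scholes value reproduces the quote:
σ√T = 0.4349·√0.7356 = 0.373001
d₁ = (ln(S/K) + (r+σ²/2)T) / (σ√T) = (ln(120.43/101.75) + (0.0564+0.4349²/2)·0.7356) / 0.373001 = (0.168550 + 0.111053) / 0.373001 = 0.749602
d₂ = d₁ − σ√T = 0.749602 − 0.373001 = 0.376601
e^{−rT} = 0.959361
N(d₁) = 0.773253,  N(d₂) = 0.646765
V = S·N(d₁) − K·e^{−rT}·N(d₂) = 93.122849 − 63.133955 = 29.988894 (the observed quote) — the price is monotone increasing in volatility, hence this σ is the only solution

sigma = 0.4349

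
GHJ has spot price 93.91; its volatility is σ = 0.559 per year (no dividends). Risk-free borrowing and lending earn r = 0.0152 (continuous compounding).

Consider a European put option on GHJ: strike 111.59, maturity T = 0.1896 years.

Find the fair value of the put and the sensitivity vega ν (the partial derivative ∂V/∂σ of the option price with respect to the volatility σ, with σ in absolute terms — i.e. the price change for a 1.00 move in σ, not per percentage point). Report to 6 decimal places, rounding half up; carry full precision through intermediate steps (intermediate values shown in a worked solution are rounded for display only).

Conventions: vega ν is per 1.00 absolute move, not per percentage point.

price = 20.918119
ν = 13.826583

σ√T = 0.559·√0.1896 = 0.243406
d₁ = (ln(S/K) + (r+σ²/2)T) / (σ√T) = (ln(93.91/111.59) + (0.0152+0.559²/2)·0.1896) / 0.243406 = (-0.172495 + 0.032505) / 0.243406 = -0.575128
d₂ = d₁ − σ√T = -0.575128 − 0.243406 = -0.818534
e^{−rT} = 0.997122
N(−d₁) = 0.717398,  N(−d₂) = 0.793474
Put price V = K·e^{−rT}·N(−d₂) − S·N(−d₁) = 88.288923 − 67.370804 = 20.918119
φ(d₁) = (1/√(2π))·e^{−d₁²/2} = 0.338130
ν = S·φ(d₁)·√T = 13.826583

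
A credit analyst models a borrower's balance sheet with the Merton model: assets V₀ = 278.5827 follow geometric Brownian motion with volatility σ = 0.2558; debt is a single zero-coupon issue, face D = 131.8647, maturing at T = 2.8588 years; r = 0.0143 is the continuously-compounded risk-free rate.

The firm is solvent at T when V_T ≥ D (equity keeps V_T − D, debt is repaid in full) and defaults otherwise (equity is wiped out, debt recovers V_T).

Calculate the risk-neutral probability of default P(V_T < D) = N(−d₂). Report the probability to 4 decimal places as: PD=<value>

PD=0.0540

Equity is a call on the firm's assets struck at D = 131.8647:
d₁ = [ln(V₀/D) + (r + σ²/2)T] / (σ√T)
   = [ln(278.5827/131.8647) + (0.0143 + 0.5·0.2558²)·2.8588] / (0.2558·√2.8588)
   = [0.747939 + 0.134412] / 0.432506 = 2.040087
d₂ = d₁ − σ√T = 2.040087 − 0.432506 = 1.607580
risk-neutral PD = N(−d₂) = N(-1.607580) = 0.053964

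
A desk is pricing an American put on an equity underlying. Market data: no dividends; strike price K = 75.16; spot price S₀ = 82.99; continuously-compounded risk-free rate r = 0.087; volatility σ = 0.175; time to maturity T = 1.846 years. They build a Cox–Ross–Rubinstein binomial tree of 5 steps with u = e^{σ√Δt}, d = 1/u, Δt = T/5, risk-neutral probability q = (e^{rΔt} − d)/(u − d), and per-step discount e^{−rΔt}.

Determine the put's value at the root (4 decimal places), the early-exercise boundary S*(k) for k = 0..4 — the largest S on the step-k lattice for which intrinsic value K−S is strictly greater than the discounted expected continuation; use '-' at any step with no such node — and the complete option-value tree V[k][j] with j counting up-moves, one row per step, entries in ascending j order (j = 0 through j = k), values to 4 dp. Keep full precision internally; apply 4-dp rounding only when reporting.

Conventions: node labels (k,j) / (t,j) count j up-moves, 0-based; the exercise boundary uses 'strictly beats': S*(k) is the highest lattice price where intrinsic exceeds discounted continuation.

price = 1.5648
boundary = - - 67.0913 60.3234 67.0913
tree:
1.5648
3.6095 0.4280
8.0687 1.1407 0.0256
14.8366 3.0361 0.0708 0.0000
20.9217 8.0687 0.1958 0.0000 0.0000
26.3930 14.8366 0.5416 0.0000 0.0000 0.0000

Δt=0.36920, u=1.11219, d=0.89913, q=0.62664, disc=e^(-rΔt)=0.96839
k=5 terminal: V=max(K-S,0) → 26.3930 14.8366 0.5416 0.0000 0.0000 0.0000
k=4: j=0 S=54.2383 intr=20.9217 cont=18.5459 V=20.9217[EX]; j=1 S=67.0913 intr=8.0687 cont=5.6929 V=8.0687[EX]; j=2 S=82.9900 intr=0.0000 cont=0.1958 V=0.1958[hold]; j=3 S=102.6563 intr=0.0000 cont=0.0000 V=0.0000[hold]; j=4 S=126.9830 intr=0.0000 cont=0.0000 V=0.0000[hold]  S*(4)=67.0913
k=3: j=0 S=60.3234 intr=14.8366 cont=12.4608 V=14.8366[EX]; j=1 S=74.6184 intr=0.5416 cont=3.0361 V=3.0361[hold]; j=2 S=92.3008 intr=0.0000 cont=0.0708 V=0.0708[hold]; j=3 S=114.1736 intr=0.0000 cont=0.0000 V=0.0000[hold]  S*(3)=60.3234
k=2: j=0 S=67.0913 intr=8.0687 cont=7.2067 V=8.0687[EX]; j=1 S=82.9900 intr=0.0000 cont=1.1407 V=1.1407[hold]; j=2 S=102.6563 intr=0.0000 cont=0.0256 V=0.0256[hold]  S*(2)=67.0913
k=1: j=0 S=74.6184 intr=0.5416 cont=3.6095 V=3.6095[hold]; j=1 S=92.3008 intr=0.0000 cont=0.4280 V=0.4280[hold]  S*(1)=-
k=0: j=0 S=82.9900 intr=0.0000 cont=1.5648 V=1.5648[hold]  S*(0)=-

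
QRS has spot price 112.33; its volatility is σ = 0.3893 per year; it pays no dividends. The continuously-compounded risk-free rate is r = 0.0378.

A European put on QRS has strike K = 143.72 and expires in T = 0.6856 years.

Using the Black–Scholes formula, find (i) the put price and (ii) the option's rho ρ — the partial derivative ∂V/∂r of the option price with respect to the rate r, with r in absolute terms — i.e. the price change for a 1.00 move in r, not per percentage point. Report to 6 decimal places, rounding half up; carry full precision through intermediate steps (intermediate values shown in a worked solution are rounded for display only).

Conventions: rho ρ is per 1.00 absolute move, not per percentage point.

σ√T = 0.3893·√0.6856 = 0.322344
d₁ = (ln(S/K) + (r+σ²/2)T) / (σ√T) = (ln(112.33/143.72) + (0.0378+0.3893²/2)·0.6856) / 0.322344 = (-0.246426 + 0.077869) / 0.322344 = -0.522911
d₂ = d₁ − σ√T = -0.522911 − 0.322344 = -0.845256
e^{−rT} = 0.974417
N(−d₁) = 0.699482,  N(−d₂) = 0.801016
Put price V = K·e^{−rT}·N(−d₂) − S·N(−d₁) = 112.176870 − 78.572818 = 33.604052
ρ = −K·T·e^{−rT}·N(−d₂) = -76.908462

price = 33.604052
ρ = -76.908462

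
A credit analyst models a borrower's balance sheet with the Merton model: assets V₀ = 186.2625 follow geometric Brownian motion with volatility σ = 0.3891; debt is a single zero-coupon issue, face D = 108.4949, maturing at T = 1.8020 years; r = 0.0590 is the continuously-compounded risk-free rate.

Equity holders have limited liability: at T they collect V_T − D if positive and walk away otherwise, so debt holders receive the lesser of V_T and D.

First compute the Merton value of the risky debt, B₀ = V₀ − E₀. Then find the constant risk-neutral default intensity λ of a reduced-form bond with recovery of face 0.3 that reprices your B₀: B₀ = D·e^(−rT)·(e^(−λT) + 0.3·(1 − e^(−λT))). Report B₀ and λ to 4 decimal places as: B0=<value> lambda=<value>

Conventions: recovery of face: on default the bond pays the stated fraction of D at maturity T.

Work the structural quantities from V₀ = 186.2625 against face 108.4949:
d₁ = [ln(V₀/D) + (r + σ²/2)T] / (σ√T)
   = [ln(186.2625/108.4949) + (0.0590 + 0.5·0.3891²)·1.8020] / (0.3891·√1.8020)
   = [0.540454 + 0.242728] / 0.522322 = 1.499423
d₂ = d₁ − σ√T = 1.499423 − 0.522322 = 0.977101
N(d₁) = 0.933118,  N(d₂) = 0.835740,  e^(−rT) = 0.899139
E₀ = V₀·N(d₁) − D·e^(−rT)·N(d₂)
   = 186.2625·0.933118 − 108.4949·0.899139·0.835740 = 92.276790
B₀ = V₀ − E₀ = 186.2625 − 92.276790 = 93.985710
e^(−λT) = (B₀·e^(rT)/D − 0.3)/(1 − 0.3) = (93.9857·1.112175/108.4949 − 0.3)/0.7 = 0.94777493
λ = −ln(0.94777493)/1.8020 = 0.029766

B0=93.9857 lambda=0.0298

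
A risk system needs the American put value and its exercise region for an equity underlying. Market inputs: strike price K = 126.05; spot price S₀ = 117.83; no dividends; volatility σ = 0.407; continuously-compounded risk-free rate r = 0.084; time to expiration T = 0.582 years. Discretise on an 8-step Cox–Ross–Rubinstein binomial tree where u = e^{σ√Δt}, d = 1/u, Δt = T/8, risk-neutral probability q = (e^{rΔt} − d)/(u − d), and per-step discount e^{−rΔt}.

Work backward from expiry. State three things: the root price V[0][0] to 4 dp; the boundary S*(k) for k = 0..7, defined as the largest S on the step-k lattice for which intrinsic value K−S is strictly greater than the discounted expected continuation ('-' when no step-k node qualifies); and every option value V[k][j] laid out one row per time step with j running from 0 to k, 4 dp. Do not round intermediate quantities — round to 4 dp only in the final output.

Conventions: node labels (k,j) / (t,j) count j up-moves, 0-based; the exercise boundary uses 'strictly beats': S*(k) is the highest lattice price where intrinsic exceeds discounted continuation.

price = 17.0310
boundary = - - - 84.7675 94.6030 84.7675 94.6030 105.5797
tree:
17.0310
23.6433 10.6390
31.7955 15.7953 5.6222
41.2825 22.7149 9.0815 2.2380
50.0954 31.4470 14.2765 4.0069 0.4996
57.9921 41.2825 21.6789 7.0623 1.0061 0.0000
65.0678 50.0954 31.4470 12.1938 2.0264 0.0000 0.0000
71.4079 57.9921 41.2825 20.4703 4.0813 0.0000 0.0000 0.0000
77.0888 65.0678 50.0954 31.4470 8.2200 0.0000 0.0000 0.0000 0.0000

params: Δt=0.07275 u=1.11603 d=0.89603 q=0.50045 e^(-rΔt)=0.99391
t_8 payoffs: 77.0888 65.0678 50.0954 31.4470 8.2200 0.0000 0.0000 0.0000 0.0000
t_7: node(7,0) S=54.6421 payoff=71.4079 vs cont=70.6400 → 71.4079 [stop]  node(7,1) S=68.0579 payoff=57.9921 vs cont=57.2242 → 57.9921 [stop]  node(7,2) S=84.7675 payoff=41.2825 vs cont=40.5146 → 41.2825 [stop]  node(7,3) S=105.5797 payoff=20.4703 vs cont=19.7024 → 20.4703 [stop]  node(7,4) S=131.5017 payoff=0.0000 vs cont=4.0813 → 4.0813 [wait]  node(7,5) S=163.7881 payoff=0.0000 vs cont=0.0000 → 0.0000 [wait]  node(7,6) S=204.0015 payoff=0.0000 vs cont=0.0000 → 0.0000 [wait]  node(7,7) S=254.0881 payoff=0.0000 vs cont=0.0000 → 0.0000 [wait]  ⇒ S*(7)=105.5797
t_6: node(6,0) S=60.9822 payoff=65.0678 vs cont=64.2999 → 65.0678 [stop]  node(6,1) S=75.9546 payoff=50.0954 vs cont=49.3275 → 50.0954 [stop]  node(6,2) S=94.6030 payoff=31.4470 vs cont=30.6791 → 31.4470 [stop]  node(6,3) S=117.8300 payoff=8.2200 vs cont=12.1938 → 12.1938 [wait]  node(6,4) S=146.7597 payoff=0.0000 vs cont=2.0264 → 2.0264 [wait]  node(6,5) S=182.7923 payoff=0.0000 vs cont=0.0000 → 0.0000 [wait]  node(6,6) S=227.6716 payoff=0.0000 vs cont=0.0000 → 0.0000 [wait]  ⇒ S*(6)=94.6030
t_5: node(5,0) S=68.0579 payoff=57.9921 vs cont=57.2242 → 57.9921 [stop]  node(5,1) S=84.7675 payoff=41.2825 vs cont=40.5146 → 41.2825 [stop]  node(5,2) S=105.5797 payoff=20.4703 vs cont=21.6789 → 21.6789 [wait]  node(5,3) S=131.5017 payoff=0.0000 vs cont=7.0623 → 7.0623 [wait]  node(5,4) S=163.7881 payoff=0.0000 vs cont=1.0061 → 1.0061 [wait]  node(5,5) S=204.0015 payoff=0.0000 vs cont=0.0000 → 0.0000 [wait]  ⇒ S*(5)=84.7675
t_4: node(4,0) S=75.9546 payoff=50.0954 vs cont=49.3275 → 50.0954 [stop]  node(4,1) S=94.6030 payoff=31.4470 vs cont=31.2802 → 31.4470 [stop]  node(4,2) S=117.8300 payoff=8.2200 vs cont=14.2765 → 14.2765 [wait]  node(4,3) S=146.7597 payoff=0.0000 vs cont=4.0069 → 4.0069 [wait]  node(4,4) S=182.7923 payoff=0.0000 vs cont=0.4996 → 0.4996 [wait]  ⇒ S*(4)=94.6030
t_3: node(3,0) S=84.7675 payoff=41.2825 vs cont=40.5146 → 41.2825 [stop]  node(3,1) S=105.5797 payoff=20.4703 vs cont=22.7149 → 22.7149 [wait]  node(3,2) S=131.5017 payoff=0.0000 vs cont=9.0815 → 9.0815 [wait]  node(3,3) S=163.7881 payoff=0.0000 vs cont=2.2380 → 2.2380 [wait]  ⇒ S*(3)=84.7675
t_2: node(2,0) S=94.6030 payoff=31.4470 vs cont=31.7955 → 31.7955 [wait]  node(2,1) S=117.8300 payoff=8.2200 vs cont=15.7953 → 15.7953 [wait]  node(2,2) S=146.7597 payoff=0.0000 vs cont=5.6222 → 5.6222 [wait]  ⇒ S*(2)=-
t_1: node(1,0) S=105.5797 payoff=20.4703 vs cont=23.6433 → 23.6433 [wait]  node(1,1) S=131.5017 payoff=0.0000 vs cont=10.6390 → 10.6390 [wait]  ⇒ S*(1)=-
t_0: node(0,0) S=117.8300 payoff=8.2200 vs cont=17.0310 → 17.0310 [wait]  ⇒ S*(0)=-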